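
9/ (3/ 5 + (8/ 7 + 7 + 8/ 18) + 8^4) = 2835/ 1293134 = 0.00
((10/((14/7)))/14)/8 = 5/112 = 0.04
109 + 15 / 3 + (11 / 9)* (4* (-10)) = 586 / 9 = 65.11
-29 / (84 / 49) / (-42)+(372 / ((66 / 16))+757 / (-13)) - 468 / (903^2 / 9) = 30175733587 / 932827896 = 32.35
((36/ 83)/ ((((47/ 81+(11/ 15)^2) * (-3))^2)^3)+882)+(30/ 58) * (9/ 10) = 71510946798427701897196413/ 81035372730786800140288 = 882.47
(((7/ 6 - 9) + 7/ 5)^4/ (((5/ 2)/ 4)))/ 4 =1387488001/ 2025000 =685.18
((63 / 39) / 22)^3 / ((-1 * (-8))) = 9261 / 187149248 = 0.00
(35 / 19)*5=175 / 19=9.21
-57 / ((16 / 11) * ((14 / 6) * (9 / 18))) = -1881 / 56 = -33.59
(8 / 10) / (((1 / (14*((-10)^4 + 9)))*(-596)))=-140126 / 745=-188.09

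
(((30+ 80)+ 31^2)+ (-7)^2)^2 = 1254400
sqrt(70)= 8.37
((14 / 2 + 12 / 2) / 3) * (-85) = -1105 / 3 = -368.33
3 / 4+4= 19 / 4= 4.75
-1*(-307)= 307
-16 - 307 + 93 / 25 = -7982 / 25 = -319.28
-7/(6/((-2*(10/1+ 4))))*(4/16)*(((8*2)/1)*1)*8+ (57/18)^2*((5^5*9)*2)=565107.83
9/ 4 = 2.25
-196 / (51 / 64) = -12544 / 51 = -245.96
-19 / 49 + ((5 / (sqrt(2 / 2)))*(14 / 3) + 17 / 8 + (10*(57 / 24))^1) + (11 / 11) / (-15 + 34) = 1092023 / 22344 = 48.87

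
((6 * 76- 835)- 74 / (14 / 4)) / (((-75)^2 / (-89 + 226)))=-383737 / 39375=-9.75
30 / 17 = 1.76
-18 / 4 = -9 / 2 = -4.50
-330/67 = -4.93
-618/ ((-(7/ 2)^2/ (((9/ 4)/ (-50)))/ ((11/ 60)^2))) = -0.08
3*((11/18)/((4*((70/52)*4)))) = 143/1680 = 0.09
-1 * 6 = -6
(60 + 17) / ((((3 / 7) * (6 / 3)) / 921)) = 165473 / 2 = 82736.50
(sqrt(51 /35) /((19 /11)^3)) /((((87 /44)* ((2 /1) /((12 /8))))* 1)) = 14641* sqrt(1785) /6961885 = 0.09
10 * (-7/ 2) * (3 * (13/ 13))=-105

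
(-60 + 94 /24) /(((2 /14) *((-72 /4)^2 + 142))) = -4711 /5592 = -0.84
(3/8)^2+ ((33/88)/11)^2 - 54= -208539/3872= -53.86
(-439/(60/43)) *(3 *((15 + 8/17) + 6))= -20265.01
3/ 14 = 0.21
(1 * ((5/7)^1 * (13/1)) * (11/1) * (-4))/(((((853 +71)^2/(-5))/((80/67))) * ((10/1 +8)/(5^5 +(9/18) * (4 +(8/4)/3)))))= 30491500/61428213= 0.50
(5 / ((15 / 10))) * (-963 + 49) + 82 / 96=-48733 / 16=-3045.81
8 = 8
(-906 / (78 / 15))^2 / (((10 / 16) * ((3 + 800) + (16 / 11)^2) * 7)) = 331070520 / 38415559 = 8.62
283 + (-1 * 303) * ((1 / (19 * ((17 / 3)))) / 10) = 282.72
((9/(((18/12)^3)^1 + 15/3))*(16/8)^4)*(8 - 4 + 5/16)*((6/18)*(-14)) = -23184/67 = -346.03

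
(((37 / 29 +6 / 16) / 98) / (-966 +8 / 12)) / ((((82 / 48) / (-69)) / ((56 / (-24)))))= -0.00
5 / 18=0.28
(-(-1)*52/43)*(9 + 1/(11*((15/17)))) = 78104/7095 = 11.01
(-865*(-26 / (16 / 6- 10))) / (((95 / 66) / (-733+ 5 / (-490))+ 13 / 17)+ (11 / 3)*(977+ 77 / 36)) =-296618495940 / 347310718669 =-0.85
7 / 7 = 1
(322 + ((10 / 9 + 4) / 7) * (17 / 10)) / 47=101821 / 14805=6.88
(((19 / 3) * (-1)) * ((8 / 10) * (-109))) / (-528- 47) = -8284 / 8625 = -0.96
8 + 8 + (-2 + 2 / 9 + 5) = 173 / 9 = 19.22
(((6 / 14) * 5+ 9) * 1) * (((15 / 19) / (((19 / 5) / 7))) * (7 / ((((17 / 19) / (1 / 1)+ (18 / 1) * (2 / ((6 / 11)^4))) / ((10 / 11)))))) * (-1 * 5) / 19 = -73710000 / 1107079061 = -0.07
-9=-9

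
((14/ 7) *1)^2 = 4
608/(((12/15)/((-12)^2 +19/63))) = 6909160/63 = 109669.21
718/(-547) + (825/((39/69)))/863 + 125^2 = 95889714708/6136793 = 15625.38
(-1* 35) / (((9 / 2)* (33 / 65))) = -4550 / 297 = -15.32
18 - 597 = -579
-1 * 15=-15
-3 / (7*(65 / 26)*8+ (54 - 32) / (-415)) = -1245 / 58078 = -0.02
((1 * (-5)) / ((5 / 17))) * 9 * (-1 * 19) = 2907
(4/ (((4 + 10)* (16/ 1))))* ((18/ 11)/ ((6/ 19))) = 57/ 616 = 0.09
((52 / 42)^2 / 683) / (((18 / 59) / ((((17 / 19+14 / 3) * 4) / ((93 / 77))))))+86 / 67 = 195182986318 / 137542327587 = 1.42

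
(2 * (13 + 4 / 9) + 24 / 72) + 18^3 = 52733 / 9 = 5859.22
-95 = -95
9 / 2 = 4.50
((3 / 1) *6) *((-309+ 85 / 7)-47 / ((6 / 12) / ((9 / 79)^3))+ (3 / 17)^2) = -5331567488022 / 997417897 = -5345.37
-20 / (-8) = 5 / 2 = 2.50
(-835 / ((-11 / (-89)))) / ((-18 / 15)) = 5629.92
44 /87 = 0.51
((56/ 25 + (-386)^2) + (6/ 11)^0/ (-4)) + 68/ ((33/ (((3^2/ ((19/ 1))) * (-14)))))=3113772391/ 20900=148984.32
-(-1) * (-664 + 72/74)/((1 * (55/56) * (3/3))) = -1373792/2035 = -675.08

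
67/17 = 3.94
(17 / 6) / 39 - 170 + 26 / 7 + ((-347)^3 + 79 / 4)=-136878059561 / 3276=-41782069.46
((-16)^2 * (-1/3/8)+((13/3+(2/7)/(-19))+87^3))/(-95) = -262740164/37905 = -6931.54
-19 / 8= -2.38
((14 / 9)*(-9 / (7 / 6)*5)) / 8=-15 / 2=-7.50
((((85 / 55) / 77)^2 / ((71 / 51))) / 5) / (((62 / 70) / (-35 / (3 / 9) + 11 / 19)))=-943296 / 138254963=-0.01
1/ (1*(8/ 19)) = 19/ 8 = 2.38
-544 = -544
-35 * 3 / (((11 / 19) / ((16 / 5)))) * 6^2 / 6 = -38304 / 11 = -3482.18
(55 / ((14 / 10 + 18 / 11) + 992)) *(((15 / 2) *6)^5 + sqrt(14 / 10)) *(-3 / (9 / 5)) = -930329296875 / 54727 - 3025 *sqrt(35) / 164181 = -16999457.36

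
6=6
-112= -112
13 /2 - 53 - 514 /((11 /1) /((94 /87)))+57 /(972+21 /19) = -1143365225 /11795982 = -96.93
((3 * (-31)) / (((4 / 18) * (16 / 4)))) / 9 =-93 / 8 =-11.62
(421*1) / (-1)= -421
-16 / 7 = -2.29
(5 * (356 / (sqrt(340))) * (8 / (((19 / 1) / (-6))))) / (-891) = 2848 * sqrt(85) / 95931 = 0.27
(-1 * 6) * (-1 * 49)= 294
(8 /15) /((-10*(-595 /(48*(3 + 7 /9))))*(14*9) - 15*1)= 64 /494325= 0.00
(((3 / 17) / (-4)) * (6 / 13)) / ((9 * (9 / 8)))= -4 / 1989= -0.00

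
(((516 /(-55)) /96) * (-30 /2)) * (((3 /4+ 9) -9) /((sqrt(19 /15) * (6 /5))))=0.81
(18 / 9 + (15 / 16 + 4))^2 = 12321 / 256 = 48.13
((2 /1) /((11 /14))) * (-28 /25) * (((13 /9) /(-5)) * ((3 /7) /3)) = 1456 /12375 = 0.12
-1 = -1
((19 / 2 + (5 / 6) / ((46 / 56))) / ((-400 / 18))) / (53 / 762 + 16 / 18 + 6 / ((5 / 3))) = -4975479 / 47934760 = -0.10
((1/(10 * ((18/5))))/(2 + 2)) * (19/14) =19/2016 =0.01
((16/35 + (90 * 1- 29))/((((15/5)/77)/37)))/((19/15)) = 875457/19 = 46076.68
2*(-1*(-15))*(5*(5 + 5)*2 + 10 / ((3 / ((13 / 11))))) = 34300 / 11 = 3118.18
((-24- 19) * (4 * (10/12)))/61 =-430/183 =-2.35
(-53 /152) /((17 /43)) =-2279 /2584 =-0.88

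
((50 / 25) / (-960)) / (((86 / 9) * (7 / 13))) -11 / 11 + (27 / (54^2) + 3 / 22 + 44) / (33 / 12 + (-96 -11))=-16985468191 / 11929135680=-1.42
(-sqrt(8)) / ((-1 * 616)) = sqrt(2) / 308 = 0.00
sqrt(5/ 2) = sqrt(10)/ 2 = 1.58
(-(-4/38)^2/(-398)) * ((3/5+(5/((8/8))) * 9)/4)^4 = 58482/124375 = 0.47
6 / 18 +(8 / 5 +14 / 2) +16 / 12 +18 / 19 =3196 / 285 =11.21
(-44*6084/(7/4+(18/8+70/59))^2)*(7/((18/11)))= -42571.73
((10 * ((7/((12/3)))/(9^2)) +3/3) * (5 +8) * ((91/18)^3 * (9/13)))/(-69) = -148453487/7243344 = -20.50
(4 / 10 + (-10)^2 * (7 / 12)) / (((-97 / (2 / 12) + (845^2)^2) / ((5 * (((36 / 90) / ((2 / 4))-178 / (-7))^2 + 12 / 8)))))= 496039121 / 1249087665105350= 0.00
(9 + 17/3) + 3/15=223/15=14.87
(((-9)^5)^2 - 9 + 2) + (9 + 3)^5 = 3487033226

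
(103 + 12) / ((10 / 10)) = 115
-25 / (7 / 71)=-1775 / 7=-253.57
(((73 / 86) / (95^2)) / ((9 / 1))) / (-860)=-73 / 6007401000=-0.00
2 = 2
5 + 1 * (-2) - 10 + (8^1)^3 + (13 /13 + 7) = 513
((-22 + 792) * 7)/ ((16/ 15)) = 40425/ 8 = 5053.12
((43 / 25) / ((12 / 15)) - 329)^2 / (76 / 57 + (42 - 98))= -128197107 / 65600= -1954.22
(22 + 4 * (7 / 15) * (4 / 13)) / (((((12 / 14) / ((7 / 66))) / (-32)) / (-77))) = 12079088 / 1755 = 6882.67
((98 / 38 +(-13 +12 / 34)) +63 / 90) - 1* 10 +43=76331 / 3230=23.63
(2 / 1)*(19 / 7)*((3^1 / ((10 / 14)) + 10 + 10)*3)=13794 / 35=394.11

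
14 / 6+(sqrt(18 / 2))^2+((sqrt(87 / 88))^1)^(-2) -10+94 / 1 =2794 / 29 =96.34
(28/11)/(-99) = -28/1089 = -0.03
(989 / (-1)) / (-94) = 989 / 94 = 10.52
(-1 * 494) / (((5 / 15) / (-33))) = 48906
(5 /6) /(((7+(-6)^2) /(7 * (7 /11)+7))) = 105 /473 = 0.22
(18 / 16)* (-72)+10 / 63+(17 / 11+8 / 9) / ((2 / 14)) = -14738 / 231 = -63.80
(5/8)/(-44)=-5/352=-0.01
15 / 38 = 0.39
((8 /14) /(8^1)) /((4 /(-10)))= -5 /28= -0.18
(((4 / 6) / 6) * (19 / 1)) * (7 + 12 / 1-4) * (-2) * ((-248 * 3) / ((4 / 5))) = 58900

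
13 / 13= 1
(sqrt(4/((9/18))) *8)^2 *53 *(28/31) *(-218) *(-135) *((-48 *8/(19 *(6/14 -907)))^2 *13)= 525092740053073920/112670193439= 4660440.57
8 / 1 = 8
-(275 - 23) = -252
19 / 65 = 0.29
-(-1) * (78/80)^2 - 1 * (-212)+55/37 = 12694677/59200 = 214.44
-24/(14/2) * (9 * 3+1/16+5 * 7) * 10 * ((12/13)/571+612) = -9666616680/7423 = -1302252.01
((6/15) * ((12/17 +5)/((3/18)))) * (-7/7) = -1164/85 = -13.69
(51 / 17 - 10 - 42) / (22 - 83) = 49 / 61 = 0.80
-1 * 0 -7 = -7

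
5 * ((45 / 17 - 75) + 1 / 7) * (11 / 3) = -1323.85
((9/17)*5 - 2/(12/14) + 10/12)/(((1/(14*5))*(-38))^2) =47775/12274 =3.89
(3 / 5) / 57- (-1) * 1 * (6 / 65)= 127 / 1235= 0.10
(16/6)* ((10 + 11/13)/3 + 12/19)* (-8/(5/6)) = -134272/1235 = -108.72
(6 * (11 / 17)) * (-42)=-2772 / 17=-163.06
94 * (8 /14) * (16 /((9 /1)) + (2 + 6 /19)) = 37600 /171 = 219.88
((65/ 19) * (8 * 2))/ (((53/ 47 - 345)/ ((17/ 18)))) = -207740/ 1381851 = -0.15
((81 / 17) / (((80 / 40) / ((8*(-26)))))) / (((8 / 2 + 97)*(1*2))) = -4212 / 1717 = -2.45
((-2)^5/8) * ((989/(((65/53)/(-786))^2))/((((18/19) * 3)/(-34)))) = 246384354836848/12675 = 19438607876.67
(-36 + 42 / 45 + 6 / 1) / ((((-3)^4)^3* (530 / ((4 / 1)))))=-872 / 2112477975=-0.00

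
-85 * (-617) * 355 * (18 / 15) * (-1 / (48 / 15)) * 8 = -55853925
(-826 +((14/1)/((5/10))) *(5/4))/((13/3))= -2373/13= -182.54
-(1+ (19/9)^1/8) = -91/72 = -1.26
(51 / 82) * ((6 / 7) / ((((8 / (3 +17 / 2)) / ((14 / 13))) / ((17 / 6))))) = 19941 / 8528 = 2.34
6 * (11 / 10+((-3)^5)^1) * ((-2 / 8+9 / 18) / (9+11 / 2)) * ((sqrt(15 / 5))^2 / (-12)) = 7257 / 1160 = 6.26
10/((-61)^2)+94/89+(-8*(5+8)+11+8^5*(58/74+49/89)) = 534632646871/12253253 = 43631.89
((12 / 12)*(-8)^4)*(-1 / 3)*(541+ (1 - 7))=-2191360 / 3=-730453.33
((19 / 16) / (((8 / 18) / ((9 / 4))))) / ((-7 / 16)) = -1539 / 112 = -13.74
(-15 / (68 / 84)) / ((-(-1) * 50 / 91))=-5733 / 170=-33.72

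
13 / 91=1 / 7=0.14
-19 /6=-3.17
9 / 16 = 0.56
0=0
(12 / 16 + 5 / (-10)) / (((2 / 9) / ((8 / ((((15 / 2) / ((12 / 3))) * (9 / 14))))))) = 112 / 15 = 7.47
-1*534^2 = -285156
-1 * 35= -35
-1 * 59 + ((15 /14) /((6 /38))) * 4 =-223 /7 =-31.86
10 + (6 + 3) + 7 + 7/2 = 59/2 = 29.50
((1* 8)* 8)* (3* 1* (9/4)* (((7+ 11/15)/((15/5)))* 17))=94656/5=18931.20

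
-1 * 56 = -56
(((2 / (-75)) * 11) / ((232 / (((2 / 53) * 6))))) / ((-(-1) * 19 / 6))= -0.00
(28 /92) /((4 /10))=35 /46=0.76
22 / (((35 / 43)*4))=473 / 70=6.76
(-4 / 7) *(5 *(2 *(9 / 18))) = -20 / 7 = -2.86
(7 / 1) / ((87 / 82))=574 / 87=6.60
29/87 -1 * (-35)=106/3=35.33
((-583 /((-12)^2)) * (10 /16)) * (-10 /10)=2.53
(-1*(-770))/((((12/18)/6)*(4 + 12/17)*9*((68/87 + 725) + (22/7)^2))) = 5580267/25088920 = 0.22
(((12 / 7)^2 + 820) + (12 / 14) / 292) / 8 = 5887325 / 57232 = 102.87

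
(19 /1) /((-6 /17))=-323 /6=-53.83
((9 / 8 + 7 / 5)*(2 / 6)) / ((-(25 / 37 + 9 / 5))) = -3737 / 10992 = -0.34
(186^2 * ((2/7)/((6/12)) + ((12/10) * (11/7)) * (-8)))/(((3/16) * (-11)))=93732096/385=243459.99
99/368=0.27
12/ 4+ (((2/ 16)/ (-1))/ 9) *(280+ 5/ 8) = -517/ 576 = -0.90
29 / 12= 2.42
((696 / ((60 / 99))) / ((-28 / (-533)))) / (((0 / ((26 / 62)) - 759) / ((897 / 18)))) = -1435.29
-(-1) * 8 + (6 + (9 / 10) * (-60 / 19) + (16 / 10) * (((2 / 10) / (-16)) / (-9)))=95419 / 8550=11.16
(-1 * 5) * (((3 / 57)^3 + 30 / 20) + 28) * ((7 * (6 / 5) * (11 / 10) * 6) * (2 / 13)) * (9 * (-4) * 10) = 40384125936 / 89167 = 452904.39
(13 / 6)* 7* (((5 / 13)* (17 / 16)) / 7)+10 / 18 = 415 / 288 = 1.44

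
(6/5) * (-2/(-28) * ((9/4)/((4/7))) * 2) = 27/40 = 0.68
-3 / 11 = -0.27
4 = 4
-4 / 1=-4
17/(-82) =-17/82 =-0.21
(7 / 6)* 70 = 245 / 3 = 81.67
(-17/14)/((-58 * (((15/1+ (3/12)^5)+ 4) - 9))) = 4352/2078923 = 0.00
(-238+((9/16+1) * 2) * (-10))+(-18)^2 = 219/4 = 54.75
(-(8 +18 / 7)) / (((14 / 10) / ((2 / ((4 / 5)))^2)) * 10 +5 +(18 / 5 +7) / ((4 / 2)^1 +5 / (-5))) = -925 / 1561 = -0.59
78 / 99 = 26 / 33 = 0.79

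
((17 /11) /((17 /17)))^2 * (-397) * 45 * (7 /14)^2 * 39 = -201356415 /484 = -416025.65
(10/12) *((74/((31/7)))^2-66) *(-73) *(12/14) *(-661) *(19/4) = 469629801715/13454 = 34906332.82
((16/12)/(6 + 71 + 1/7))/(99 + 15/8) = 56/326835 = 0.00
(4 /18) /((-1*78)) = -1 /351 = -0.00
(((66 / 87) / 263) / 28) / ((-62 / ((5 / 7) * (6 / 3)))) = -55 / 23170826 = -0.00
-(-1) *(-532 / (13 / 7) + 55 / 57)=-211553 / 741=-285.50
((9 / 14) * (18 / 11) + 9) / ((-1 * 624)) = -129 / 8008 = -0.02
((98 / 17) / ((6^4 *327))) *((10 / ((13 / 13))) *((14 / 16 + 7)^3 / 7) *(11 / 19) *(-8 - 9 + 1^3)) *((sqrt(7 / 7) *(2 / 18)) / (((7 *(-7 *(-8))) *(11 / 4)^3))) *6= -245 / 34080376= -0.00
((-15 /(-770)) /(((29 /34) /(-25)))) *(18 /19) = -22950 /42427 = -0.54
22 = 22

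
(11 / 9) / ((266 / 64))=352 / 1197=0.29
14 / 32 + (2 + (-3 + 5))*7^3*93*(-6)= -12249209 / 16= -765575.56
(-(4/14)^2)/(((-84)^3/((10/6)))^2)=-25/38730607985664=-0.00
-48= -48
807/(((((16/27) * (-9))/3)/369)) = -2680047/16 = -167502.94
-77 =-77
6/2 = 3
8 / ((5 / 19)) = 152 / 5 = 30.40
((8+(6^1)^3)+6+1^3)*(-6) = -1386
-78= -78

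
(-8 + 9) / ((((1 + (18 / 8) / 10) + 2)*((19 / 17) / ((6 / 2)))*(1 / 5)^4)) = 425000 / 817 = 520.20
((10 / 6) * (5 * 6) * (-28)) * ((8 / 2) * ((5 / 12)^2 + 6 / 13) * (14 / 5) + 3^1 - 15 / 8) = -1349495 / 117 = -11534.15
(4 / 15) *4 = 1.07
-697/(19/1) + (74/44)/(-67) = -1028081/28006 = -36.71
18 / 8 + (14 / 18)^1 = 3.03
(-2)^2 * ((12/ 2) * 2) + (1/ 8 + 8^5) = 262529/ 8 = 32816.12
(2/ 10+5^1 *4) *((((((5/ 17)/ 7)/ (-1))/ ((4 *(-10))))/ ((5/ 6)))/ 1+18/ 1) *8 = 8654286/ 2975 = 2909.00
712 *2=1424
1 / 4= 0.25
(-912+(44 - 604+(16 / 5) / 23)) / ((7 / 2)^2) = -677056 / 5635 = -120.15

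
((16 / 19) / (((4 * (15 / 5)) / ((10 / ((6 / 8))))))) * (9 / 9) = 160 / 171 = 0.94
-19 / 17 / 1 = -19 / 17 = -1.12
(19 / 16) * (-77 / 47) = -1463 / 752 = -1.95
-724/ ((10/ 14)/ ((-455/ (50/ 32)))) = 7379008/ 25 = 295160.32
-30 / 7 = -4.29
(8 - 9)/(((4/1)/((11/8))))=-11/32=-0.34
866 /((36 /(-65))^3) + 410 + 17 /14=-765238727 /163296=-4686.21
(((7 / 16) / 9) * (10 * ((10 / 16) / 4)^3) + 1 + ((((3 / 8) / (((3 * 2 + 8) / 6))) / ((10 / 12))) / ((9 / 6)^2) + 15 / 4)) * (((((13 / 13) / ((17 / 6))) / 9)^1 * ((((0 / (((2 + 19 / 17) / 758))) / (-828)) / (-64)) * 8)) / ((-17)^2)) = 0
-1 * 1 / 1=-1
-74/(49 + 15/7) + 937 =167464/179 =935.55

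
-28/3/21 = -4/9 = -0.44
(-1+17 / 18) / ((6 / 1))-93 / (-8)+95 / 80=5531 / 432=12.80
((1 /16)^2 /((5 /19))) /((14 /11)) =209 /17920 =0.01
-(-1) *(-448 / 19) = -448 / 19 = -23.58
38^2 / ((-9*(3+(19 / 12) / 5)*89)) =-28880 / 53133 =-0.54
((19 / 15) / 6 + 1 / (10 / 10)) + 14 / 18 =179 / 90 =1.99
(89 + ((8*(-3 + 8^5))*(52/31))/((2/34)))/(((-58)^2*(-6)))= -231716839/625704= -370.33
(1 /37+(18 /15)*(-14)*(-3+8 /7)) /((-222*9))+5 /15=117433 /369630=0.32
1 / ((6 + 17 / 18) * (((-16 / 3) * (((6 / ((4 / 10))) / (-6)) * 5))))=27 / 12500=0.00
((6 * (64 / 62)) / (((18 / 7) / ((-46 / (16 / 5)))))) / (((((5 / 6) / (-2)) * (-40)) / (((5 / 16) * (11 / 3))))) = -2.38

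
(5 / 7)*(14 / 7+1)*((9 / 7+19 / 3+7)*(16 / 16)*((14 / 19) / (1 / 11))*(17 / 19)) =574090 / 2527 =227.18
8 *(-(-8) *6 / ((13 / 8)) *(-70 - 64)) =-31665.23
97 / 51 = 1.90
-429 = -429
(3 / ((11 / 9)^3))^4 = 7.29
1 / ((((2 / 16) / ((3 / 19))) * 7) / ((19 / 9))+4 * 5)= 8 / 181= 0.04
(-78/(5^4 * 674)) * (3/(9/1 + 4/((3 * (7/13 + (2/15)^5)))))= -69108533/1427730198125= -0.00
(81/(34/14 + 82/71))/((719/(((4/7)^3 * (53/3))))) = 6502464/62746411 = 0.10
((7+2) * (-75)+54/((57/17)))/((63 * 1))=-1391/133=-10.46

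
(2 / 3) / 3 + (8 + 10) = 164 / 9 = 18.22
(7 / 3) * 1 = 7 / 3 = 2.33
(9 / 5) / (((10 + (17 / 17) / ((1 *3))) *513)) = 1 / 2945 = 0.00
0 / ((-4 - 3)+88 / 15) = 0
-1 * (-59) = 59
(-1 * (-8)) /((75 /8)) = 64 /75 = 0.85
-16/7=-2.29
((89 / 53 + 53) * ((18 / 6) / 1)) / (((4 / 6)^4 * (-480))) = -117369 / 67840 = -1.73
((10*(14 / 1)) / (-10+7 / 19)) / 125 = -532 / 4575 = -0.12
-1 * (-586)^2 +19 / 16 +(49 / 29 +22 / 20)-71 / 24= -2390029069 / 6960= -343394.98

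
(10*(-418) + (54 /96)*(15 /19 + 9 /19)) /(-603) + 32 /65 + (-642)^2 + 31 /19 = 613894669423 /1489410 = 412173.05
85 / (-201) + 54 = 10769 / 201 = 53.58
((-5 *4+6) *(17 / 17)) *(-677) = 9478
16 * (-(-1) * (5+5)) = 160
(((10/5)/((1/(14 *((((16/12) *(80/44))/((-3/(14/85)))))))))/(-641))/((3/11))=6272/294219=0.02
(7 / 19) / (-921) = -7 / 17499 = -0.00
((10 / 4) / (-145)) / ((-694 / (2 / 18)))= 1 / 362268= 0.00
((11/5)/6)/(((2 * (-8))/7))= -77/480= -0.16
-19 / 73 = -0.26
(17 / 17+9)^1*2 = 20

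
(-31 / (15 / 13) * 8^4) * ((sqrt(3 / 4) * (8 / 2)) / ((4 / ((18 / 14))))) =-2476032 * sqrt(3) / 35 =-122531.81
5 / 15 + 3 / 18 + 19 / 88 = 63 / 88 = 0.72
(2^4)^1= 16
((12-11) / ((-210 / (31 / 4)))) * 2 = -31 / 420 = -0.07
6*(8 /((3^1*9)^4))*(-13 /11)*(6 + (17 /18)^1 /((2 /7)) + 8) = -32396 /17537553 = -0.00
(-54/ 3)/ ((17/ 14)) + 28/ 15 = -3304/ 255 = -12.96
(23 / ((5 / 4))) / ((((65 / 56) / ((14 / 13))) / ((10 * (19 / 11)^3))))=989451904 / 1124695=879.75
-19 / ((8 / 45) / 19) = -16245 / 8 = -2030.62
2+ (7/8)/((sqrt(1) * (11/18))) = 151/44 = 3.43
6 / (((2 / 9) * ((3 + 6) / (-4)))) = -12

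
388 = 388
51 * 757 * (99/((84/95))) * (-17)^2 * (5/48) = 58297535175/448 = 130128426.73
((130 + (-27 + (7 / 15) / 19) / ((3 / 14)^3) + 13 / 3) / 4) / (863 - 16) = -0.77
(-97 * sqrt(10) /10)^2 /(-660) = -9409 /6600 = -1.43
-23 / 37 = -0.62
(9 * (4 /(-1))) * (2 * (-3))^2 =-1296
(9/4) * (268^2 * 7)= 1131228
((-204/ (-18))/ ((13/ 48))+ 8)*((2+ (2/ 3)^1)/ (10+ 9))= 1728/ 247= 7.00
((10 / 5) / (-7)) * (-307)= 614 / 7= 87.71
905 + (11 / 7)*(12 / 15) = 31719 / 35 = 906.26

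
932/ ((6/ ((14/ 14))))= 155.33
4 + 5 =9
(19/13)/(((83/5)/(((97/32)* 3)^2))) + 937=1043332247/1104896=944.28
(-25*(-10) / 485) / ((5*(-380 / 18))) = -9 / 1843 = -0.00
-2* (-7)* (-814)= -11396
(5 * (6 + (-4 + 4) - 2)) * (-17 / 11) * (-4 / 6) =680 / 33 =20.61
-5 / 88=-0.06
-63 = -63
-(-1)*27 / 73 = 27 / 73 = 0.37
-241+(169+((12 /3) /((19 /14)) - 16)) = -1616 /19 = -85.05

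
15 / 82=0.18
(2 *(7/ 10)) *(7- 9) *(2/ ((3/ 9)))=-84/ 5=-16.80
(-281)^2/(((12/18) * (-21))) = -78961/14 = -5640.07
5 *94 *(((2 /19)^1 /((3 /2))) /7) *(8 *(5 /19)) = 9.92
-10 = -10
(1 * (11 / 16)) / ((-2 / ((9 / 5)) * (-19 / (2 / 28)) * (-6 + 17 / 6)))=-297 / 404320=-0.00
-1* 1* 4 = -4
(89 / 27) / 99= 89 / 2673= 0.03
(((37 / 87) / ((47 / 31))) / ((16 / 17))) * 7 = 136493 / 65424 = 2.09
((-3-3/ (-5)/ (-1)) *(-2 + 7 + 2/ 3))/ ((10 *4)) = -51/ 100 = -0.51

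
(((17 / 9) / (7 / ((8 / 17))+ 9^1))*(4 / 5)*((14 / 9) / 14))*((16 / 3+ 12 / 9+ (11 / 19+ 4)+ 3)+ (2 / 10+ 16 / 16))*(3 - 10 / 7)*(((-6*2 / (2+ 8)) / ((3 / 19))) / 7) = -52683136 / 284279625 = -0.19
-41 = -41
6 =6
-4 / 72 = -1 / 18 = -0.06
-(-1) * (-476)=-476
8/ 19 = 0.42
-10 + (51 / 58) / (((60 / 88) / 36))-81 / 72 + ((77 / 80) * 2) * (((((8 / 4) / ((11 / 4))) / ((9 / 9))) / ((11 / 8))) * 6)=528413 / 12760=41.41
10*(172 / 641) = 1720 / 641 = 2.68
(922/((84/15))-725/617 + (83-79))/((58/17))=24591979/501004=49.09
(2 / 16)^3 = 1 / 512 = 0.00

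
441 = 441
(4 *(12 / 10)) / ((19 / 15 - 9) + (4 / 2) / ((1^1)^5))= -36 / 43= -0.84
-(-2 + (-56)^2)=-3134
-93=-93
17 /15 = 1.13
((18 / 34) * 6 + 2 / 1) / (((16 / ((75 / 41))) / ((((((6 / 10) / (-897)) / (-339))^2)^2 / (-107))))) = -11 / 131204536541459429633845650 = -0.00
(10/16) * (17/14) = 85/112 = 0.76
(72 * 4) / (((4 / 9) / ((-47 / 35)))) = -870.17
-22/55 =-2/5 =-0.40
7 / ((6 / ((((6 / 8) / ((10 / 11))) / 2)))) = 77 / 160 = 0.48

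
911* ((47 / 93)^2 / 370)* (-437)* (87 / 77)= -25503132527 / 82136670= -310.50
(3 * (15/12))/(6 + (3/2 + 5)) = 3/10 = 0.30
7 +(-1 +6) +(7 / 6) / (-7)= 71 / 6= 11.83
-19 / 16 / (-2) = 19 / 32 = 0.59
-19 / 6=-3.17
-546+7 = -539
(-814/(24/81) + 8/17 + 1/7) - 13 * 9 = -1363091/476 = -2863.64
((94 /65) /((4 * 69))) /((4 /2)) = 47 /17940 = 0.00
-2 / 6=-1 / 3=-0.33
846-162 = 684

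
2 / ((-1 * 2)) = -1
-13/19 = -0.68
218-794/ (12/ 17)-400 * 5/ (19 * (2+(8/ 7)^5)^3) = -3787134737020051609/ 4168366176903294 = -908.54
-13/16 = -0.81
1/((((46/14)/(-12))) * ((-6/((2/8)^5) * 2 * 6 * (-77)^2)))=1/119691264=0.00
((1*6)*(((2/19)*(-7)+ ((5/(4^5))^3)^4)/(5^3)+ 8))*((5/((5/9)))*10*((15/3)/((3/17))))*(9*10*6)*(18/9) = 104252901589254037123753393576838874330971241/789229122497293799536635442041454592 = 132094595.37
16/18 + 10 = 98/9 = 10.89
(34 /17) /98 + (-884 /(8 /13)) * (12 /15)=-281549 /245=-1149.18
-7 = -7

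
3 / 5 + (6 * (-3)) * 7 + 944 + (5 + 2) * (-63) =1888 / 5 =377.60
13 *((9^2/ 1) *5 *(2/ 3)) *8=28080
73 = 73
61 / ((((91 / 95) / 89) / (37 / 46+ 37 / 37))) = 10226.39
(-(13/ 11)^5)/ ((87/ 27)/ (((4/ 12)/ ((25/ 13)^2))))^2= -95440494357/ 52907769921875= -0.00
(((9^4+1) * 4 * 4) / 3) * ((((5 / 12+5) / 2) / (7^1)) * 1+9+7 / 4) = 24555004 / 63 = 389761.97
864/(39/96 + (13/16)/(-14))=32256/13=2481.23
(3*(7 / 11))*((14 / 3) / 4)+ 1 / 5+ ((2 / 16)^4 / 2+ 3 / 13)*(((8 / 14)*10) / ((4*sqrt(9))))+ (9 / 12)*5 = 386673143 / 61501440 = 6.29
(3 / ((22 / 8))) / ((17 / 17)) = 12 / 11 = 1.09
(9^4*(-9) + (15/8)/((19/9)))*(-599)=5376212487/152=35369818.99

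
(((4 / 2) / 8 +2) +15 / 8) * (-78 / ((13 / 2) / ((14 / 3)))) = -231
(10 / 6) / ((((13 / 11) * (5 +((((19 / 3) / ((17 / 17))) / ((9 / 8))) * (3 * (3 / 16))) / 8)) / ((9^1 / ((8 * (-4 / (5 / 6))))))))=-825 / 13468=-0.06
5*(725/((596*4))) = 1.52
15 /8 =1.88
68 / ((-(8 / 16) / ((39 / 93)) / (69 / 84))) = -10166 / 217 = -46.85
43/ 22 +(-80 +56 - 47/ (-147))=-70261/ 3234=-21.73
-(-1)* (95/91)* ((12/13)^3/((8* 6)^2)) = 285/799708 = 0.00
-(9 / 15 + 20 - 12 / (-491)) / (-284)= 50633 / 697220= 0.07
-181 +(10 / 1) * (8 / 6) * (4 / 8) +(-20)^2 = 225.67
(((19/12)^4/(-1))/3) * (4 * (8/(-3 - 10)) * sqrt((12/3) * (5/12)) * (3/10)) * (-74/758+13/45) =212553551 * sqrt(15)/2155069800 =0.38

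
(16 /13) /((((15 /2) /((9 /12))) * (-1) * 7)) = -8 /455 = -0.02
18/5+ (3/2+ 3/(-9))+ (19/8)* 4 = 214/15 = 14.27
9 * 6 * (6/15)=21.60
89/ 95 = 0.94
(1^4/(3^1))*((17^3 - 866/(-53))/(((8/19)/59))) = 97622285/424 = 230241.24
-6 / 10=-3 / 5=-0.60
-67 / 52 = -1.29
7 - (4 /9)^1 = 59 /9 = 6.56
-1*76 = -76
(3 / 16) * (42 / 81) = 7 / 72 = 0.10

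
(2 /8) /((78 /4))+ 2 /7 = 163 /546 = 0.30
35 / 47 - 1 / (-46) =1657 / 2162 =0.77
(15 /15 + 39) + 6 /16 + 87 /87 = 331 /8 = 41.38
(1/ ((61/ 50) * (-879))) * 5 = -0.00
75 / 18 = 25 / 6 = 4.17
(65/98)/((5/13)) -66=-6299/98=-64.28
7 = 7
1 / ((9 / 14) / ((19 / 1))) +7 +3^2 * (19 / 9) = 500 / 9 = 55.56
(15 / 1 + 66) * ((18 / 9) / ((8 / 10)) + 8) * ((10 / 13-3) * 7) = -345303 / 26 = -13280.88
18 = 18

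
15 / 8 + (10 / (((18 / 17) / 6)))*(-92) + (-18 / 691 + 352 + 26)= -80158505 / 16584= -4833.48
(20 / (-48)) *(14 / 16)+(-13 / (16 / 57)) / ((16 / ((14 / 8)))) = -5.43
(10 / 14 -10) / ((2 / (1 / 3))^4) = -65 / 9072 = -0.01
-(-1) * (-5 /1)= -5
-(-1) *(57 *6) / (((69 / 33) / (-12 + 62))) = 188100 / 23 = 8178.26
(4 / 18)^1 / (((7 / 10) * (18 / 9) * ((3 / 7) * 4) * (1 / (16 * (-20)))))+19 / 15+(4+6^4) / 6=188.30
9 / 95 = 0.09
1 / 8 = 0.12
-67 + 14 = -53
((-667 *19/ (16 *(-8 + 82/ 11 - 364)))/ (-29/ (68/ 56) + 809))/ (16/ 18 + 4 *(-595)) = -2369851/ 2037336383360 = -0.00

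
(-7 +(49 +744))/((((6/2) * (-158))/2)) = -262/79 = -3.32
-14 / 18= -7 / 9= -0.78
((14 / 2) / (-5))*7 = -49 / 5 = -9.80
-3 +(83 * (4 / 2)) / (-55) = -331 / 55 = -6.02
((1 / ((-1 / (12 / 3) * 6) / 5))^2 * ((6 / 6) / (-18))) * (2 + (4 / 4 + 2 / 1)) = -250 / 81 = -3.09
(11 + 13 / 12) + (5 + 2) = 229 / 12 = 19.08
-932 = -932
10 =10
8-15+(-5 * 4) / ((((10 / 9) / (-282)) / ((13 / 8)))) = 16483 / 2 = 8241.50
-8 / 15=-0.53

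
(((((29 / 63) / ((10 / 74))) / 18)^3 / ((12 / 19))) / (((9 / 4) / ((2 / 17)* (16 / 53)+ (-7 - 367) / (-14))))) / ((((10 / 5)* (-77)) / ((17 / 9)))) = -1320002980292551 / 843584955661602000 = -0.00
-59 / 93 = -0.63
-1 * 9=-9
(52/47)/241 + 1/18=12263/203886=0.06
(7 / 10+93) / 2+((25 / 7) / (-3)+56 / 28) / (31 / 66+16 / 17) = 10510057 / 221620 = 47.42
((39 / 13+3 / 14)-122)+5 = -1593 / 14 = -113.79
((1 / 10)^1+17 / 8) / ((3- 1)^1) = 89 / 80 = 1.11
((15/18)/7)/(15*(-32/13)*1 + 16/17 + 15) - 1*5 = -974875/194754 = -5.01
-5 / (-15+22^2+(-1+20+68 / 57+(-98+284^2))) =-57 / 923938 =-0.00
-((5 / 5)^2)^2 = -1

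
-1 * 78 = -78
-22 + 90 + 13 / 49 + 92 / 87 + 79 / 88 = 70.22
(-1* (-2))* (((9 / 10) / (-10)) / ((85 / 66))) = -297 / 2125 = -0.14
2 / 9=0.22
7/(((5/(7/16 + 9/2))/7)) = 3871/80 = 48.39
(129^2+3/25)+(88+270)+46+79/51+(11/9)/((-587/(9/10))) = 25516303717/1496850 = 17046.67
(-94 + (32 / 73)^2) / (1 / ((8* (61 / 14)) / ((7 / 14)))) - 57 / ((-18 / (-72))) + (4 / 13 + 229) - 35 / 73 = -3170976642 / 484939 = -6538.92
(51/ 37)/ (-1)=-51/ 37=-1.38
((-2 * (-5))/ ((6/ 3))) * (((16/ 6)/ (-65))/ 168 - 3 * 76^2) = -70958161/ 819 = -86640.00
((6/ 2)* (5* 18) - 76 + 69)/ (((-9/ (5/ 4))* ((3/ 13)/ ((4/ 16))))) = -17095/ 432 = -39.57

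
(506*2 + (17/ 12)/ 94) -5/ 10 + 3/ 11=12554263/ 12408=1011.79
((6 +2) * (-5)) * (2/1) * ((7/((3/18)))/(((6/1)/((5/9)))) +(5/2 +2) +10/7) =-49480/63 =-785.40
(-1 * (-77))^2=5929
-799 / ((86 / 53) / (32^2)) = -21681664 / 43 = -504224.74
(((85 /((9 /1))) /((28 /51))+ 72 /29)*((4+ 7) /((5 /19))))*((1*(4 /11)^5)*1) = 5.23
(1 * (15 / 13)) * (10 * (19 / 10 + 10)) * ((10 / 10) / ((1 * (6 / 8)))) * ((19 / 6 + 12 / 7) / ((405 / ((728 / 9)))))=390320 / 2187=178.47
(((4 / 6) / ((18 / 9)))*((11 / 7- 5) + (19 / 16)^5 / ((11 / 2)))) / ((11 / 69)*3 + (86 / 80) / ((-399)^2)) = -105558783930285 / 50498353168384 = -2.09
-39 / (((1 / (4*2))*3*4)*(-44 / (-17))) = -221 / 22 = -10.05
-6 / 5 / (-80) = 3 / 200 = 0.02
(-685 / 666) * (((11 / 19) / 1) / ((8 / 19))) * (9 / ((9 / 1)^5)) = -7535 / 34957008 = -0.00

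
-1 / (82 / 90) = -45 / 41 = -1.10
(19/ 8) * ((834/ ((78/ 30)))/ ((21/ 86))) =567815/ 182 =3119.86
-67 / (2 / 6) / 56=-201 / 56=-3.59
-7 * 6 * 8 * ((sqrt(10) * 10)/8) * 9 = -3780 * sqrt(10) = -11953.41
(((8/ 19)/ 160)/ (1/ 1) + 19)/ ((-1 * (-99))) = 2407/ 12540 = 0.19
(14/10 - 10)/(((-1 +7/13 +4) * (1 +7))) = -559/1840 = -0.30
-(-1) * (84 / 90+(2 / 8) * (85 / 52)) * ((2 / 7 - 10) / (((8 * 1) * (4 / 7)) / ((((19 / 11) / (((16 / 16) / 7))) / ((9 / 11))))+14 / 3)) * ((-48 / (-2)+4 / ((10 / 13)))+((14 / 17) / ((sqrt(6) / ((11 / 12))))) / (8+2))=-691076911 / 9033700 - 42879067 * sqrt(6) / 1300852800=-76.58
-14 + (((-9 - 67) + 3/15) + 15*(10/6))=-324/5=-64.80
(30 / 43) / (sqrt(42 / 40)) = 20*sqrt(105) / 301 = 0.68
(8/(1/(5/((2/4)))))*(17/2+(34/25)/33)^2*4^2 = 12711209536/136125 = 93378.95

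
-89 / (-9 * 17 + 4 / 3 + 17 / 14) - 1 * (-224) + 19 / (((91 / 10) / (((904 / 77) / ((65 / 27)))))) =1518389870 / 6467461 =234.77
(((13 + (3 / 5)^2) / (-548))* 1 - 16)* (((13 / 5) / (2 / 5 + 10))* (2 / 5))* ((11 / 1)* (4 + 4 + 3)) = -13281807 / 68500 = -193.89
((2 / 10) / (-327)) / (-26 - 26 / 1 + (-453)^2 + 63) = -1 / 335534700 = -0.00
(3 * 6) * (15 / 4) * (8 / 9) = 60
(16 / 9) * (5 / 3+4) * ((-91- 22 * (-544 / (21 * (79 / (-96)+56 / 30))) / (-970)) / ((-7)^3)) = 8472195344 / 3150397719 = 2.69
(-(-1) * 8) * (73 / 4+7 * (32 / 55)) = 9822 / 55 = 178.58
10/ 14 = 5/ 7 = 0.71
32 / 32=1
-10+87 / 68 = -593 / 68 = -8.72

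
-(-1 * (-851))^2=-724201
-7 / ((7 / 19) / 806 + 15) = -107198 / 229717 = -0.47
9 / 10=0.90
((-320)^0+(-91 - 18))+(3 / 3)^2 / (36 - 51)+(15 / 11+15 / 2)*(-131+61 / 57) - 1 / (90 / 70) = -11854957 / 9405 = -1260.50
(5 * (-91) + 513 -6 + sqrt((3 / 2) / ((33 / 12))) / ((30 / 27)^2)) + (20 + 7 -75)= 81 * sqrt(66) / 1100 + 4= 4.60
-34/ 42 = -17/ 21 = -0.81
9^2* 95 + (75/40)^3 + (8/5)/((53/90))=209064123/27136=7704.31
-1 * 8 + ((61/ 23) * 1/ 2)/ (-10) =-3741/ 460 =-8.13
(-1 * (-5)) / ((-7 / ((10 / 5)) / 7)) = -10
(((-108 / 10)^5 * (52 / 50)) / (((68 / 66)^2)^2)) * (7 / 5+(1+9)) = -1545955.75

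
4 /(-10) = -2 /5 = -0.40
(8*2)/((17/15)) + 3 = 291/17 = 17.12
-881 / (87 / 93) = -27311 / 29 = -941.76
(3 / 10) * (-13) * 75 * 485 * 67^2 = -1273641525 / 2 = -636820762.50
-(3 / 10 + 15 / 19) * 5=-207 / 38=-5.45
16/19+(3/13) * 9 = 721/247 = 2.92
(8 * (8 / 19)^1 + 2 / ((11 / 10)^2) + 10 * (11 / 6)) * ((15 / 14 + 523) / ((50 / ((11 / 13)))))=15348337 / 74100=207.13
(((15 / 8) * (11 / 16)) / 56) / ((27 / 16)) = 55 / 4032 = 0.01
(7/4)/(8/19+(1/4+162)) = 133/12363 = 0.01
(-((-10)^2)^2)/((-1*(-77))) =-10000/77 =-129.87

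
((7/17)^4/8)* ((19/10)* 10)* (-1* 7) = -319333/668168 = -0.48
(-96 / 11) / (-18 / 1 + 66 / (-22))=32 / 77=0.42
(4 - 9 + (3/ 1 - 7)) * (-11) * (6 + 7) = 1287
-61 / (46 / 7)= -427 / 46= -9.28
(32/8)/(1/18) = 72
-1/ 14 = -0.07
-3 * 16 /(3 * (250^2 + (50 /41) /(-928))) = -304384 /1188999975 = -0.00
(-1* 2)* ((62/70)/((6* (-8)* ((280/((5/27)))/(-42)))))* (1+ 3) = -31/7560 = -0.00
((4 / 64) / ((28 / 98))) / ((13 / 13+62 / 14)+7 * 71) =49 / 112544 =0.00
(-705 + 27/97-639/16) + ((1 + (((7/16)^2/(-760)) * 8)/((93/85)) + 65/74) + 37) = -1145831950997/1623491328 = -705.78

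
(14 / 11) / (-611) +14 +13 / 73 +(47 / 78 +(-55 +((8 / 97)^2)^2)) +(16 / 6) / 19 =-66155547278369865 / 1650544695545174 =-40.08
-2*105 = -210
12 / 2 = 6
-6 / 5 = -1.20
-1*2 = -2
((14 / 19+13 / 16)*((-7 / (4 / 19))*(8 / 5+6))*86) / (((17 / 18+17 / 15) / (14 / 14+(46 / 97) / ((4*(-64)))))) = -17673031089 / 1092608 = -16175.09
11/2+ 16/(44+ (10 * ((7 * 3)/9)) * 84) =5519/1002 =5.51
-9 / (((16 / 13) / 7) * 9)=-5.69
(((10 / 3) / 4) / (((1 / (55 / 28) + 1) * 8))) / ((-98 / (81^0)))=-275 / 390432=-0.00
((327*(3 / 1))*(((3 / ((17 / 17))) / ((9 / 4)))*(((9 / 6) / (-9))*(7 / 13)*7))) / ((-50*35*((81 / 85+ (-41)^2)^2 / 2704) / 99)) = 1135170036 / 25549096445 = 0.04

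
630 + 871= 1501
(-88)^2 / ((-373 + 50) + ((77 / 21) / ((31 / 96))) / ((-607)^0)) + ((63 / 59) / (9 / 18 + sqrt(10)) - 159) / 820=-25.04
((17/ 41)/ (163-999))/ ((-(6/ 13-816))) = -221/ 363394152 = -0.00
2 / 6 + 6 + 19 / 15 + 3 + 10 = 103 / 5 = 20.60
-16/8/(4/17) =-17/2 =-8.50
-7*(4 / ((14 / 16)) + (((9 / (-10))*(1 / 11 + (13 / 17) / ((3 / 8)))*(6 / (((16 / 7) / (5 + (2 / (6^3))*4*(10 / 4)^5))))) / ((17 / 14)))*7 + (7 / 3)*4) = 4034594747 / 2441472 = 1652.53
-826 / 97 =-8.52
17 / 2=8.50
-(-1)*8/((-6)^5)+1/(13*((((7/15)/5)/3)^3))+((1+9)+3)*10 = 11635122281/4334148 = 2684.52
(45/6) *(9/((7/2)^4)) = 1080/2401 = 0.45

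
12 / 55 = 0.22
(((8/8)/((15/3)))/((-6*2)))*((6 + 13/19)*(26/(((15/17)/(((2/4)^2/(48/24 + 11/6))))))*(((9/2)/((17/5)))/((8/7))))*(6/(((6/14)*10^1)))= -242697/699200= -0.35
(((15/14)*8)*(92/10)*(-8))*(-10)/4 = 11040/7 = 1577.14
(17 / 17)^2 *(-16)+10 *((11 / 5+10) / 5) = 42 / 5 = 8.40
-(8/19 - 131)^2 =-6155361/361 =-17050.86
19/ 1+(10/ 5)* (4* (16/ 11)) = 337/ 11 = 30.64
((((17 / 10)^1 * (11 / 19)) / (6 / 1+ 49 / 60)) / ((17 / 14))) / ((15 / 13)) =4004 / 38855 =0.10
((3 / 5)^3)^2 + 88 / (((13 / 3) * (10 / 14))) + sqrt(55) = sqrt(55) + 5784477 / 203125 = 35.89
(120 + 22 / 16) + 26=1179 / 8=147.38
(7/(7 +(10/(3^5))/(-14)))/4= 11907/47608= 0.25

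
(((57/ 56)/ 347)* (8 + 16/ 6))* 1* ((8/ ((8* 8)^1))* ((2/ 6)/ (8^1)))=19/ 116592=0.00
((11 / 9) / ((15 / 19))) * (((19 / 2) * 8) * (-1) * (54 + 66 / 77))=-2033152 / 315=-6454.45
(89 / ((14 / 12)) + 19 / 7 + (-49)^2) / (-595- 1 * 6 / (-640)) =-793600 / 190397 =-4.17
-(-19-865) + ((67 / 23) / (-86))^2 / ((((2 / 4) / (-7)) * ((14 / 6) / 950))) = 858262139 / 978121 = 877.46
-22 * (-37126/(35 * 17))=1372.73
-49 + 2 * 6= -37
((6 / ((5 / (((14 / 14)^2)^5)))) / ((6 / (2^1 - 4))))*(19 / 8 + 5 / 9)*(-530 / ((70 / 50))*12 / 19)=111830 / 399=280.28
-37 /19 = -1.95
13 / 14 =0.93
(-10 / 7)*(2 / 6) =-0.48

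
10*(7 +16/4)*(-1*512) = -56320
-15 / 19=-0.79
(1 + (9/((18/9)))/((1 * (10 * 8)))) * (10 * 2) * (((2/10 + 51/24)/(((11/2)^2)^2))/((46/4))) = 15717/3367430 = 0.00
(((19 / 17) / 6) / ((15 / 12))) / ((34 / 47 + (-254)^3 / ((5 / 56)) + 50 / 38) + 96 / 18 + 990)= -33934 / 41793472005427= -0.00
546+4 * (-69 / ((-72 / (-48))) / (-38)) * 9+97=13045 / 19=686.58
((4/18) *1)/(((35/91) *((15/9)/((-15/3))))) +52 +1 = 769/15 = 51.27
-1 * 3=-3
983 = 983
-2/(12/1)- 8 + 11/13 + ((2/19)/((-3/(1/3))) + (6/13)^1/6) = -32257/4446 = -7.26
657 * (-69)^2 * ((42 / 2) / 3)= 21895839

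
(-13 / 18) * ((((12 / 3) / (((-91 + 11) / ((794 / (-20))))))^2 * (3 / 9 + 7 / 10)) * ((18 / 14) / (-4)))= 63516427 / 67200000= 0.95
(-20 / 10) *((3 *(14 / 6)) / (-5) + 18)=-166 / 5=-33.20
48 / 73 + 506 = 36986 / 73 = 506.66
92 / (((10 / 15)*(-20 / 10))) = -69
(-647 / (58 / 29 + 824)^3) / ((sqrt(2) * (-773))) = 647 * sqrt(2) / 871263722896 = 0.00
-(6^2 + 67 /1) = -103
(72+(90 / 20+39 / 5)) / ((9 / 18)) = 843 / 5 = 168.60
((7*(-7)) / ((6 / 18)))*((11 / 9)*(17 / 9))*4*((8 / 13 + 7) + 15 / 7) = -1549856 / 117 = -13246.63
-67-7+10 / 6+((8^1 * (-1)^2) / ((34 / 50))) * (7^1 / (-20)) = -3899 / 51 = -76.45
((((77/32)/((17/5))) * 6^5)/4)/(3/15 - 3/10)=-467775/34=-13758.09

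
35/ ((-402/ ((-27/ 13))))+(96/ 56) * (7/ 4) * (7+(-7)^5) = -50399.82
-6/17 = -0.35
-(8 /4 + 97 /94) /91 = -285 /8554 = -0.03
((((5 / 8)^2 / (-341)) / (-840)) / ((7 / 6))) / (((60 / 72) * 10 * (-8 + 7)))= -3 / 21387520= -0.00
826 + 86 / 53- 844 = -16.38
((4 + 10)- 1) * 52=676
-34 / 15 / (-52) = 17 / 390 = 0.04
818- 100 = 718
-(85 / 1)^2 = -7225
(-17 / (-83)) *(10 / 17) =0.12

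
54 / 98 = 27 / 49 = 0.55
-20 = -20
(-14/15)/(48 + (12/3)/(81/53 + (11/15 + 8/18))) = -22589/1197495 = -0.02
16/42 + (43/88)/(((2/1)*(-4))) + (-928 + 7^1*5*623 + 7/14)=308657689/14784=20877.82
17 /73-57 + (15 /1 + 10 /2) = -2684 /73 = -36.77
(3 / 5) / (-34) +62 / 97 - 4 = -55711 / 16490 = -3.38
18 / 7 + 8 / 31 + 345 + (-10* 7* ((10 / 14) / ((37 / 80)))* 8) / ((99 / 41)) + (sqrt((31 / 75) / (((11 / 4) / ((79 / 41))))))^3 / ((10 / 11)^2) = -8224423 / 794871 + 4898* sqrt(3313497) / 47278125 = -10.16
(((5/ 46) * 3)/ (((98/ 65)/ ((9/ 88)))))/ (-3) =-0.01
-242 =-242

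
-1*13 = -13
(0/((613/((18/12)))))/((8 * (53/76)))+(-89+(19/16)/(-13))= -18531/208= -89.09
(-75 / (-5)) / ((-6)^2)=5 / 12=0.42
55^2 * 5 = 15125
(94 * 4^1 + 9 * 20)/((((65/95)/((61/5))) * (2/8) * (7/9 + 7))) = 11599272/2275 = 5098.58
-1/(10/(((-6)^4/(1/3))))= -1944/5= -388.80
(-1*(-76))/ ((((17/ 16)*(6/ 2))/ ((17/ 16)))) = 76/ 3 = 25.33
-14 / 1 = -14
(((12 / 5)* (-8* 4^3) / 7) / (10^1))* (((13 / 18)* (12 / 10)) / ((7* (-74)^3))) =1664 / 310249625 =0.00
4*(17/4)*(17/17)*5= 85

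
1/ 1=1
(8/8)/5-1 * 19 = -94/5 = -18.80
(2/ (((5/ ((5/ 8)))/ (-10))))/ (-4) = 5/ 8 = 0.62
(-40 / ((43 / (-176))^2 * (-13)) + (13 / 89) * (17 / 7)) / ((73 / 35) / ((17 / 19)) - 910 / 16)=-528519185960 / 555422502297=-0.95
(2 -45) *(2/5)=-86/5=-17.20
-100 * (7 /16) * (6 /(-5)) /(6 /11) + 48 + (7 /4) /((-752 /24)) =54217 /376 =144.19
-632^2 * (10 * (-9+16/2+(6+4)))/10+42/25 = -89870358/25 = -3594814.32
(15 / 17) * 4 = 3.53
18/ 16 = 9/ 8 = 1.12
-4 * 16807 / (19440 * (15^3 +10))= -16807 / 16451100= -0.00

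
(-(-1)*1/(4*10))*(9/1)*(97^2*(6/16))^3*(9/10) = 1821709774779723/204800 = 8895067259.67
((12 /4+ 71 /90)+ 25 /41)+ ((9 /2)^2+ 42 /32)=766373 /29520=25.96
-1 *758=-758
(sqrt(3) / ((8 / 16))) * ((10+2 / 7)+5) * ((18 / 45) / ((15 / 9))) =1284 * sqrt(3) / 175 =12.71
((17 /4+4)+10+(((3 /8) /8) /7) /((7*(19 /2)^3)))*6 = 147207867 /1344364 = 109.50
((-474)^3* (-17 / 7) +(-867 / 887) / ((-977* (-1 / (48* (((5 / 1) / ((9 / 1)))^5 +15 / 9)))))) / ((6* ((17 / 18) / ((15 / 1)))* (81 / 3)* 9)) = 3027563428482861880 / 1074607891371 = 2817365.71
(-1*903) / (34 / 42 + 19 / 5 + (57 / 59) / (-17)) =-95099445 / 479467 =-198.34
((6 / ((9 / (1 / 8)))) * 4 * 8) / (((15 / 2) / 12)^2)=512 / 75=6.83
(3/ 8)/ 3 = 0.12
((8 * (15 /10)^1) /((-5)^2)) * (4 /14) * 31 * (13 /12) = 806 /175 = 4.61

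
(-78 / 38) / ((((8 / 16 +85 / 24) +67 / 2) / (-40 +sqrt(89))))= 37440 / 17119- 936*sqrt(89) / 17119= 1.67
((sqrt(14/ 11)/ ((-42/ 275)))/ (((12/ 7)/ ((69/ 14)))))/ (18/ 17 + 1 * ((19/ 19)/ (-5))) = -48875 * sqrt(154)/ 24528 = -24.73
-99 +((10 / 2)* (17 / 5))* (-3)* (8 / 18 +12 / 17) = -473 / 3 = -157.67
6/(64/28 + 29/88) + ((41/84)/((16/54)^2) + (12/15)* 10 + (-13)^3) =-2098925581/962304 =-2181.15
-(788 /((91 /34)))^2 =-717811264 /8281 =-86681.71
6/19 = 0.32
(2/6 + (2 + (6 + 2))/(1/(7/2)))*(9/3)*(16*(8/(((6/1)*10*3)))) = 3392/45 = 75.38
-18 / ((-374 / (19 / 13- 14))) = -1467 / 2431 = -0.60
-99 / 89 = -1.11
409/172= 2.38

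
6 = 6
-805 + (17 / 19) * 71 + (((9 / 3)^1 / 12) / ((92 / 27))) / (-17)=-88135041 / 118864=-741.48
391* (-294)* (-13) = 1494402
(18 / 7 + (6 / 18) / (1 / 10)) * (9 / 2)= 26.57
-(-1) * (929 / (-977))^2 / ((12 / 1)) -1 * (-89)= 1020300013 / 11454348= 89.08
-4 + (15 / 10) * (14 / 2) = 13 / 2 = 6.50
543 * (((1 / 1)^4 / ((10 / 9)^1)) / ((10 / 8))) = 9774 / 25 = 390.96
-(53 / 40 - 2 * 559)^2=-1995140889 / 1600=-1246963.06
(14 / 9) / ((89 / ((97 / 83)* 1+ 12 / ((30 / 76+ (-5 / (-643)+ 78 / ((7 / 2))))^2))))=234354817478446 / 11248819424426547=0.02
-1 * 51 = -51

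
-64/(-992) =2/31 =0.06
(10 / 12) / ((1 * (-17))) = -5 / 102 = -0.05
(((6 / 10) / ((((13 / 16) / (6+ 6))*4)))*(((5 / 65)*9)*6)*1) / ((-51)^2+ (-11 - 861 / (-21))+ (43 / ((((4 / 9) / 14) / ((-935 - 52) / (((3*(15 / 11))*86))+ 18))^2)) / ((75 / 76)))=55728000 / 60465450983639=0.00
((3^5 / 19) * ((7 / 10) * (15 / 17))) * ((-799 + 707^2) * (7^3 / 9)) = 48527871525 / 323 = 150241088.31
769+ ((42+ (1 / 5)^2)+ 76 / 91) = 1847016 / 2275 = 811.88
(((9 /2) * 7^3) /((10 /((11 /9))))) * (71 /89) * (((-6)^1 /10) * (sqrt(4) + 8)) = -803649 /890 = -902.98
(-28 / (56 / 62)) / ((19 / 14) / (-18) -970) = 7812 / 244459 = 0.03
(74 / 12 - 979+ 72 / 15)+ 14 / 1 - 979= -57991 / 30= -1933.03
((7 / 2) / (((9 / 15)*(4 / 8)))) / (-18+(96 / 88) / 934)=-35959 / 55476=-0.65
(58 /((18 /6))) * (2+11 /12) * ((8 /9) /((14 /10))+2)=12035 /81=148.58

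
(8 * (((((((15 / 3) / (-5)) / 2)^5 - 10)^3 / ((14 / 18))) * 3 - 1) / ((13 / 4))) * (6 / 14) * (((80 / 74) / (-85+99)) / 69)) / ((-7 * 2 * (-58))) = -0.01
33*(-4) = -132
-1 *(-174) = 174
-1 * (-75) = 75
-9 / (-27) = 1 / 3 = 0.33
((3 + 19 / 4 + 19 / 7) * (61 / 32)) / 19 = 17873 / 17024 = 1.05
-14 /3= -4.67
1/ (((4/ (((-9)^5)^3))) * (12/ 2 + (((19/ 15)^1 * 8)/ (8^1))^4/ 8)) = -20846477124583211250/ 2560321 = -8142134179496.72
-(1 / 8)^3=-1 / 512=-0.00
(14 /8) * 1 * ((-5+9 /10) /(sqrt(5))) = -287 * sqrt(5) /200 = -3.21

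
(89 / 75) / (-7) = -89 / 525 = -0.17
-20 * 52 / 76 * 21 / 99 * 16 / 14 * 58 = -120640 / 627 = -192.41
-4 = -4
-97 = -97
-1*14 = -14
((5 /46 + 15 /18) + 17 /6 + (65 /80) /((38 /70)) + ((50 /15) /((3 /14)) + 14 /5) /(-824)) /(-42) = -170134991 /1361132640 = -0.12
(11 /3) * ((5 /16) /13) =0.09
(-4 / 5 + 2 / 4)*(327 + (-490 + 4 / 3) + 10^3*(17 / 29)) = -7387 / 58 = -127.36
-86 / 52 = -43 / 26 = -1.65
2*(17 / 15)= 2.27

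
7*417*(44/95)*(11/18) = 235466/285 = 826.20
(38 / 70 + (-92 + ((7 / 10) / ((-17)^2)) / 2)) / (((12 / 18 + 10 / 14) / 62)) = -344128551 / 83810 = -4106.06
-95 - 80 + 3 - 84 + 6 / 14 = -1789 / 7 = -255.57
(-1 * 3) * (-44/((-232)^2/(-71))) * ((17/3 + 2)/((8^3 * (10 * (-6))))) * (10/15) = 17963/620052480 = 0.00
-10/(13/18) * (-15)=2700/13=207.69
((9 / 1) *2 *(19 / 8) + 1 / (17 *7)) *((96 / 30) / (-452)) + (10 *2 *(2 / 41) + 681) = 1879123362 / 2756635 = 681.67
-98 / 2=-49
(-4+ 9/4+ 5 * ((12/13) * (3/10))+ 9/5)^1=373/260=1.43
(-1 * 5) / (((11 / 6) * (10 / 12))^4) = -1679616 / 1830125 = -0.92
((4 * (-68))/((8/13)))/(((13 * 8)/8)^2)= -34/13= -2.62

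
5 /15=0.33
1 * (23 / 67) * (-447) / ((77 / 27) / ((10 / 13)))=-2775870 / 67067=-41.39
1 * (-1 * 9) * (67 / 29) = -603 / 29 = -20.79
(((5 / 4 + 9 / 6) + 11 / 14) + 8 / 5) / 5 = 719 / 700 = 1.03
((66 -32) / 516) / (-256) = -17 / 66048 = -0.00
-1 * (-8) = 8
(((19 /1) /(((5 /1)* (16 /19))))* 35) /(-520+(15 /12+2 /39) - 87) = -98553 /377956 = -0.26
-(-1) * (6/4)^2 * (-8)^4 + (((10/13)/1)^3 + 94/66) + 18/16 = 5347096309/580008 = 9219.00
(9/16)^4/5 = 6561/327680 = 0.02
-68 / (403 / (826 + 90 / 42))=-12716 / 91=-139.74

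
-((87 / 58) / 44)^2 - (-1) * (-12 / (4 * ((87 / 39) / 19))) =-5738565 / 224576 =-25.55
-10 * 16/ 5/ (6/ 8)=-128/ 3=-42.67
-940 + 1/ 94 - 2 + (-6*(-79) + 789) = 30175/ 94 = 321.01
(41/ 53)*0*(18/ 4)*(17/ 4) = 0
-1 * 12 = -12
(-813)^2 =660969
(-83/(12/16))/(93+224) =-332/951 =-0.35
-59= -59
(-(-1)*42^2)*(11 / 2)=9702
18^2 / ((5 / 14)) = 4536 / 5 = 907.20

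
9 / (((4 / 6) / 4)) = 54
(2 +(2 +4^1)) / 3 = 8 / 3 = 2.67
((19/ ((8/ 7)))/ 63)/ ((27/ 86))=817/ 972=0.84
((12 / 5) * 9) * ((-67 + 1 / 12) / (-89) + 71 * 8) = 5466843 / 445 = 12285.04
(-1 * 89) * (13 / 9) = -1157 / 9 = -128.56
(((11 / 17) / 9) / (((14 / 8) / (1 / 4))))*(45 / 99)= 5 / 1071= 0.00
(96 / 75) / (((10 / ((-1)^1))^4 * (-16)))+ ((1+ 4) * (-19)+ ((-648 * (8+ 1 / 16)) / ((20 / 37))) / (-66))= 141471853 / 2750000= 51.44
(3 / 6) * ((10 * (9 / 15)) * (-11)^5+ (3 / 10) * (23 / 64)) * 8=-618435771 / 160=-3865223.57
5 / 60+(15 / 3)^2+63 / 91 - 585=-559.22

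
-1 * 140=-140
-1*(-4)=4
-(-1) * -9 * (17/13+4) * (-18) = 11178/13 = 859.85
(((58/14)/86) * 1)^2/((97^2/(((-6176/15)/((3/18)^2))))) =-15582048/4262324045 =-0.00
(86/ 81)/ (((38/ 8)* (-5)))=-344/ 7695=-0.04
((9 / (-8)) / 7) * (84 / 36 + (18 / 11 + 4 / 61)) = -24369 / 37576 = -0.65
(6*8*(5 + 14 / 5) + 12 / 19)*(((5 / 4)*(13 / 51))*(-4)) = -477.98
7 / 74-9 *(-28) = 18655 / 74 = 252.09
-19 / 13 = -1.46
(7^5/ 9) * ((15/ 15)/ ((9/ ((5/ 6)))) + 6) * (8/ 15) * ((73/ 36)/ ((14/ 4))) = 115329634/ 32805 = 3515.61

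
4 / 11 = 0.36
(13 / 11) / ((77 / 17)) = 221 / 847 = 0.26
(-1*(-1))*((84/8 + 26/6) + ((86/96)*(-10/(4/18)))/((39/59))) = -28799/624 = -46.15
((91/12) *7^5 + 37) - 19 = 1529653/12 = 127471.08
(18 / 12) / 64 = 3 / 128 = 0.02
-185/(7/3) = -555/7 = -79.29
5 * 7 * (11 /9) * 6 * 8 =6160 /3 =2053.33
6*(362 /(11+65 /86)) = 62264 /337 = 184.76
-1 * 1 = -1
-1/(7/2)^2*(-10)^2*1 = -400/49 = -8.16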